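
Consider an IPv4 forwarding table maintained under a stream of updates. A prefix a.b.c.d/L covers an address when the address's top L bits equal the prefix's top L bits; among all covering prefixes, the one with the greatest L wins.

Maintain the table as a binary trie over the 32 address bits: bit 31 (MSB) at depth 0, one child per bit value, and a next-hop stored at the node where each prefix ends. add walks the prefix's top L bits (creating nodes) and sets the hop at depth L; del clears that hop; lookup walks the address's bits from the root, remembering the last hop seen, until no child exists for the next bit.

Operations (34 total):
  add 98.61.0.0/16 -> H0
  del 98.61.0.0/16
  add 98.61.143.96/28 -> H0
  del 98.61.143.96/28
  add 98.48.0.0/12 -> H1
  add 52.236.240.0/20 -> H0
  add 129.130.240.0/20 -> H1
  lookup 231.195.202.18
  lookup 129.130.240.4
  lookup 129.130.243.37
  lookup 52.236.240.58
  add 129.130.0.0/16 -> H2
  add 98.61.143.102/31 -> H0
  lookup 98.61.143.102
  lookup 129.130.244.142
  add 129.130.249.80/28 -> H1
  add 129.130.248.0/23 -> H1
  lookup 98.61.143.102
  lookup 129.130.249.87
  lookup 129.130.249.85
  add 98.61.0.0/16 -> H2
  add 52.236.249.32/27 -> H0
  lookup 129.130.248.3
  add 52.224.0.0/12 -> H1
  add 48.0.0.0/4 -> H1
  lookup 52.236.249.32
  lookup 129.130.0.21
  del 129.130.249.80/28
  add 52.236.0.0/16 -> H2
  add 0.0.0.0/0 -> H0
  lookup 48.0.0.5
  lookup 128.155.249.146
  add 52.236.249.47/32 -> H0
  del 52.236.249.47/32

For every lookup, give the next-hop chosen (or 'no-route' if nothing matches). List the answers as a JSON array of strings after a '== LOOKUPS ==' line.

Process each operation:
  add 98.61.0.0/16 -> H0 at depth 16
  del 98.61.0.0/16 (clear depth 16)
  add 98.61.143.96/28 -> H0 at depth 28
  del 98.61.143.96/28 (clear depth 28)
  add 98.48.0.0/12 -> H1 at depth 12
  add 52.236.240.0/20 -> H0 at depth 20
  add 129.130.240.0/20 -> H1 at depth 20
  Q 231.195.202.18: descend 1 ; hops seen [∅] ; pick no-route
  Q 129.130.240.4: descend 10000001100000101111 ; hops seen [H1] ; pick H1
  Q 129.130.243.37: descend 10000001100000101111 ; hops seen [H1] ; pick H1
  Q 52.236.240.58: descend 00110100111011001111 ; hops seen [H0] ; pick H0
  add 129.130.0.0/16 -> H2 at depth 16
  add 98.61.143.102/31 -> H0 at depth 31
  Q 98.61.143.102: descend 0110001000111101100011110110011 ; hops seen [H1,H0] ; pick H0
  Q 129.130.244.142: descend 10000001100000101111 ; hops seen [H2,H1] ; pick H1
  add 129.130.249.80/28 -> H1 at depth 28
  add 129.130.248.0/23 -> H1 at depth 23
  Q 98.61.143.102: descend 0110001000111101100011110110011 ; hops seen [H1,H0] ; pick H0
  Q 129.130.249.87: descend 1000000110000010111110010101 ; hops seen [H2,H1,H1,H1] ; pick H1
  Q 129.130.249.85: descend 1000000110000010111110010101 ; hops seen [H2,H1,H1,H1] ; pick H1
  add 98.61.0.0/16 -> H2 at depth 16
  add 52.236.249.32/27 -> H0 at depth 27
  Q 129.130.248.3: descend 10000001100000101111100 ; hops seen [H2,H1,H1] ; pick H1
  add 52.224.0.0/12 -> H1 at depth 12
  add 48.0.0.0/4 -> H1 at depth 4
  Q 52.236.249.32: descend 001101001110110011111001001 ; hops seen [H1,H1,H0,H0] ; pick H0
  Q 129.130.0.21: descend 1000000110000010 ; hops seen [H2] ; pick H2
  del 129.130.249.80/28 (clear depth 28)
  add 52.236.0.0/16 -> H2 at depth 16
  add 0.0.0.0/0 -> H0 at depth 0
  Q 48.0.0.5: descend 00110 ; hops seen [H0,H1] ; pick H1
  Q 128.155.249.146: descend 1000000 ; hops seen [H0] ; pick H0
  add 52.236.249.47/32 -> H0 at depth 32
  del 52.236.249.47/32 (clear depth 32)

== LOOKUPS ==
["no-route","H1","H1","H0","H0","H1","H0","H1","H1","H1","H0","H2","H1","H0"]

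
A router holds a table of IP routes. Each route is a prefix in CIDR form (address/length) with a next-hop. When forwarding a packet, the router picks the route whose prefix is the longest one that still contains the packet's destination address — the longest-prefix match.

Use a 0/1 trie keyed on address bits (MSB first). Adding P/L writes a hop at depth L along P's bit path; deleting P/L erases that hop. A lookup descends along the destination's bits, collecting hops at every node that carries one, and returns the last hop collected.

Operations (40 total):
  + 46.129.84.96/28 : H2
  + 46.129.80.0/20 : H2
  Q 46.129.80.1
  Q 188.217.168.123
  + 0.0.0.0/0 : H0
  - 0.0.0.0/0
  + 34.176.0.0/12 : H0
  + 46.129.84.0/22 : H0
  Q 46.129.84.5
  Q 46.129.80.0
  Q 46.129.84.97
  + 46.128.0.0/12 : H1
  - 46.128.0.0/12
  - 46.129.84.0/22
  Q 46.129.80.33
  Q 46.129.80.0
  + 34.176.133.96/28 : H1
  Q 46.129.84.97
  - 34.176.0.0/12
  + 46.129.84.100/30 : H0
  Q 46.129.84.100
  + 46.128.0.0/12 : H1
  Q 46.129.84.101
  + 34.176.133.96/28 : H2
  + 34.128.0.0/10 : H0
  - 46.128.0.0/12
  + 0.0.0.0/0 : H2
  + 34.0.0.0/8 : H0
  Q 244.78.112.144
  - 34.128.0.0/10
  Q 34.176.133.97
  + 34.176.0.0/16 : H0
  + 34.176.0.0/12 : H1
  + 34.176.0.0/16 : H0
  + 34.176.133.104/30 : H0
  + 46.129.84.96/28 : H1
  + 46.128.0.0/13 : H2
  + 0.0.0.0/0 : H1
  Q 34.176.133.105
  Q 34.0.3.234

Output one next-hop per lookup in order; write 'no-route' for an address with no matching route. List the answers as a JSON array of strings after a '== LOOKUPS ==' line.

Trace:
  + 46.129.84.96/28 (H2) depth=28
  + 46.129.80.0/20 (H2) depth=20
  lookup 46.129.80.1: bits 001011101000000101010 walk d0:-→d1:-→d2:-→d3:-→d4:-→d5:-→d6:-→d7:-→d8:-→d9:-→d10:-→d11:-→d12:-→d13:-→d14:-→d15:-→d16:-→d17:-→d18:-→d19:-→d20:H2→d21:- -> H2
  lookup 188.217.168.123: bits ε walk d0:- -> no-route
  + 0.0.0.0/0 (H0) depth=0
  - 0.0.0.0/0 clear@0
  + 34.176.0.0/12 (H0) depth=12
  + 46.129.84.0/22 (H0) depth=22
  lookup 46.129.84.5: bits 0010111010000001010101000 walk d0:-→d1:-→d2:-→d3:-→d4:-→d5:-→d6:-→d7:-→d8:-→d9:-→d10:-→d11:-→d12:-→d13:-→d14:-→d15:-→d16:-→d17:-→d18:-→d19:-→d20:H2→d21:-→d22:H0→d23:-→d24:-→d25:- -> H0
  lookup 46.129.80.0: bits 001011101000000101010 walk d0:-→d1:-→d2:-→d3:-→d4:-→d5:-→d6:-→d7:-→d8:-→d9:-→d10:-→d11:-→d12:-→d13:-→d14:-→d15:-→d16:-→d17:-→d18:-→d19:-→d20:H2→d21:- -> H2
  lookup 46.129.84.97: bits 0010111010000001010101000110 walk d0:-→d1:-→d2:-→d3:-→d4:-→d5:-→d6:-→d7:-→d8:-→d9:-→d10:-→d11:-→d12:-→d13:-→d14:-→d15:-→d16:-→d17:-→d18:-→d19:-→d20:H2→d21:-→d22:H0→d23:-→d24:-→d25:-→d26:-→d27:-→d28:H2 -> H2
  + 46.128.0.0/12 (H1) depth=12
  - 46.128.0.0/12 clear@12
  - 46.129.84.0/22 clear@22
  lookup 46.129.80.33: bits 001011101000000101010 walk d0:-→d1:-→d2:-→d3:-→d4:-→d5:-→d6:-→d7:-→d8:-→d9:-→d10:-→d11:-→d12:-→d13:-→d14:-→d15:-→d16:-→d17:-→d18:-→d19:-→d20:H2→d21:- -> H2
  lookup 46.129.80.0: bits 001011101000000101010 walk d0:-→d1:-→d2:-→d3:-→d4:-→d5:-→d6:-→d7:-→d8:-→d9:-→d10:-→d11:-→d12:-→d13:-→d14:-→d15:-→d16:-→d17:-→d18:-→d19:-→d20:H2→d21:- -> H2
  + 34.176.133.96/28 (H1) depth=28
  lookup 46.129.84.97: bits 0010111010000001010101000110 walk d0:-→d1:-→d2:-→d3:-→d4:-→d5:-→d6:-→d7:-→d8:-→d9:-→d10:-→d11:-→d12:-→d13:-→d14:-→d15:-→d16:-→d17:-→d18:-→d19:-→d20:H2→d21:-→d22:-→d23:-→d24:-→d25:-→d26:-→d27:-→d28:H2 -> H2
  - 34.176.0.0/12 clear@12
  + 46.129.84.100/30 (H0) depth=30
  lookup 46.129.84.100: bits 001011101000000101010100011001 walk d0:-→d1:-→d2:-→d3:-→d4:-→d5:-→d6:-→d7:-→d8:-→d9:-→d10:-→d11:-→d12:-→d13:-→d14:-→d15:-→d16:-→d17:-→d18:-→d19:-→d20:H2→d21:-→d22:-→d23:-→d24:-→d25:-→d26:-→d27:-→d28:H2→d29:-→d30:H0 -> H0
  + 46.128.0.0/12 (H1) depth=12
  lookup 46.129.84.101: bits 001011101000000101010100011001 walk d0:-→d1:-→d2:-→d3:-→d4:-→d5:-→d6:-→d7:-→d8:-→d9:-→d10:-→d11:-→d12:H1→d13:-→d14:-→d15:-→d16:-→d17:-→d18:-→d19:-→d20:H2→d21:-→d22:-→d23:-→d24:-→d25:-→d26:-→d27:-→d28:H2→d29:-→d30:H0 -> H0
  + 34.176.133.96/28 (H2) depth=28
  + 34.128.0.0/10 (H0) depth=10
  - 46.128.0.0/12 clear@12
  + 0.0.0.0/0 (H2) depth=0
  + 34.0.0.0/8 (H0) depth=8
  lookup 244.78.112.144: bits ε walk d0:H2 -> H2
  - 34.128.0.0/10 clear@10
  lookup 34.176.133.97: bits 0010001010110000100001010110 walk d0:H2→d1:-→d2:-→d3:-→d4:-→d5:-→d6:-→d7:-→d8:H0→d9:-→d10:-→d11:-→d12:-→d13:-→d14:-→d15:-→d16:-→d17:-→d18:-→d19:-→d20:-→d21:-→d22:-→d23:-→d24:-→d25:-→d26:-→d27:-→d28:H2 -> H2
  + 34.176.0.0/16 (H0) depth=16
  + 34.176.0.0/12 (H1) depth=12
  + 34.176.0.0/16 (H0) depth=16
  + 34.176.133.104/30 (H0) depth=30
  + 46.129.84.96/28 (H1) depth=28
  + 46.128.0.0/13 (H2) depth=13
  + 0.0.0.0/0 (H1) depth=0
  lookup 34.176.133.105: bits 001000101011000010000101011010 walk d0:H1→d1:-→d2:-→d3:-→d4:-→d5:-→d6:-→d7:-→d8:H0→d9:-→d10:-→d11:-→d12:H1→d13:-→d14:-→d15:-→d16:H0→d17:-→d18:-→d19:-→d20:-→d21:-→d22:-→d23:-→d24:-→d25:-→d26:-→d27:-→d28:H2→d29:-→d30:H0 -> H0
  lookup 34.0.3.234: bits 00100010 walk d0:H1→d1:-→d2:-→d3:-→d4:-→d5:-→d6:-→d7:-→d8:H0 -> H0

== LOOKUPS ==
["H2","no-route","H0","H2","H2","H2","H2","H2","H0","H0","H2","H2","H0","H0"]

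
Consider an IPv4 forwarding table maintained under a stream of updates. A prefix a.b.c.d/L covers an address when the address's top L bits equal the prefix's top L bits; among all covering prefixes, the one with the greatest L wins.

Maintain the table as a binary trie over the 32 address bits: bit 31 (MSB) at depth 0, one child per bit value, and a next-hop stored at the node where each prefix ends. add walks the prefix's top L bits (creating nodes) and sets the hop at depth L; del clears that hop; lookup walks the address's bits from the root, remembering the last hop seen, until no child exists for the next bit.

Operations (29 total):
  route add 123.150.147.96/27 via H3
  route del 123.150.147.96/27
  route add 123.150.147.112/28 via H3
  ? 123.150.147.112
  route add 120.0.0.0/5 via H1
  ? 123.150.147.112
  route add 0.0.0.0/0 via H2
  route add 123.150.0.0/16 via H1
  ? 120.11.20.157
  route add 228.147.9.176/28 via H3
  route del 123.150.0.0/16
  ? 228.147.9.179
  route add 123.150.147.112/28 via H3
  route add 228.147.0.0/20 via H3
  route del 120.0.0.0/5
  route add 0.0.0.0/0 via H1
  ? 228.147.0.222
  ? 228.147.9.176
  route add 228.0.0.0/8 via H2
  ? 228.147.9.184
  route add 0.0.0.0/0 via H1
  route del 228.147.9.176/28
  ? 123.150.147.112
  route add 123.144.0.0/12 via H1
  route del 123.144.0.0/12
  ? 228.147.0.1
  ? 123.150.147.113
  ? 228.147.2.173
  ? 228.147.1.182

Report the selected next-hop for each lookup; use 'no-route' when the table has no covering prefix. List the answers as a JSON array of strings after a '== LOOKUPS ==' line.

Trace:
  + 123.150.147.96/27 (H3) depth=27
  del 123.150.147.96/27 (clear depth 27)
  + 123.150.147.112/28 (H3) depth=28
  Q 123.150.147.112: descend 0111101110010110100100110111 ; hops seen [H3] ; pick H3
  + 120.0.0.0/5 (H1) depth=5
  Q 123.150.147.112: descend 0111101110010110100100110111 ; hops seen [H1,H3] ; pick H3
  + 0.0.0.0/0 (H2) depth=0
  + 123.150.0.0/16 (H1) depth=16
  Q 120.11.20.157: descend 011110 ; hops seen [H2,H1] ; pick H1
  + 228.147.9.176/28 (H3) depth=28
  del 123.150.0.0/16 (clear depth 16)
  Q 228.147.9.179: descend 1110010010010011000010011011 ; hops seen [H2,H3] ; pick H3
  + 123.150.147.112/28 (H3) depth=28
  + 228.147.0.0/20 (H3) depth=20
  del 120.0.0.0/5 (clear depth 5)
  + 0.0.0.0/0 (H1) depth=0
  Q 228.147.0.222: descend 11100100100100110000 ; hops seen [H1,H3] ; pick H3
  Q 228.147.9.176: descend 1110010010010011000010011011 ; hops seen [H1,H3,H3] ; pick H3
  + 228.0.0.0/8 (H2) depth=8
  Q 228.147.9.184: descend 1110010010010011000010011011 ; hops seen [H1,H2,H3,H3] ; pick H3
  + 0.0.0.0/0 (H1) depth=0
  del 228.147.9.176/28 (clear depth 28)
  Q 123.150.147.112: descend 0111101110010110100100110111 ; hops seen [H1,H3] ; pick H3
  + 123.144.0.0/12 (H1) depth=12
  del 123.144.0.0/12 (clear depth 12)
  Q 228.147.0.1: descend 11100100100100110000 ; hops seen [H1,H2,H3] ; pick H3
  Q 123.150.147.113: descend 0111101110010110100100110111 ; hops seen [H1,H3] ; pick H3
  Q 228.147.2.173: descend 11100100100100110000 ; hops seen [H1,H2,H3] ; pick H3
  Q 228.147.1.182: descend 11100100100100110000 ; hops seen [H1,H2,H3] ; pick H3

== LOOKUPS ==
["H3","H3","H1","H3","H3","H3","H3","H3","H3","H3","H3","H3"]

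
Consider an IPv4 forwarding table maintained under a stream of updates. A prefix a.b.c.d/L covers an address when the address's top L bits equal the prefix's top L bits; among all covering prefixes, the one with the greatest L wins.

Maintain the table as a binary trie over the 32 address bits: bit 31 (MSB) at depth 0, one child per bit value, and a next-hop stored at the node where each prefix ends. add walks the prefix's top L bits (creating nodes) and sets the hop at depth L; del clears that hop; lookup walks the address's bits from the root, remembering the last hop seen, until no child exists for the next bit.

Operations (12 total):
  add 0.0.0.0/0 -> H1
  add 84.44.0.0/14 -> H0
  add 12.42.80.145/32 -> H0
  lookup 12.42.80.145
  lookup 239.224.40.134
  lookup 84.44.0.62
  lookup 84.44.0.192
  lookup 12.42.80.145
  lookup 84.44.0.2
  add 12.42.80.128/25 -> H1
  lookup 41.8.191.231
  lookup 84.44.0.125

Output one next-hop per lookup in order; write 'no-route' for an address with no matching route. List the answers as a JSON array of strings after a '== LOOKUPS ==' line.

Apply in order:
  add 0.0.0.0/0 -> H1 at depth 0
  add 84.44.0.0/14 -> H0 at depth 14
  add 12.42.80.145/32 -> H0 at depth 32
  Q 12.42.80.145: descend 00001100001010100101000010010001 ; hops seen [H1,H0] ; pick H0
  Q 239.224.40.134: descend ε ; hops seen [H1] ; pick H1
  Q 84.44.0.62: descend 01010100001011 ; hops seen [H1,H0] ; pick H0
  Q 84.44.0.192: descend 01010100001011 ; hops seen [H1,H0] ; pick H0
  Q 12.42.80.145: descend 00001100001010100101000010010001 ; hops seen [H1,H0] ; pick H0
  Q 84.44.0.2: descend 01010100001011 ; hops seen [H1,H0] ; pick H0
  add 12.42.80.128/25 -> H1 at depth 25
  Q 41.8.191.231: descend 00 ; hops seen [H1] ; pick H1
  Q 84.44.0.125: descend 01010100001011 ; hops seen [H1,H0] ; pick H0

== LOOKUPS ==
["H0","H1","H0","H0","H0","H0","H1","H0"]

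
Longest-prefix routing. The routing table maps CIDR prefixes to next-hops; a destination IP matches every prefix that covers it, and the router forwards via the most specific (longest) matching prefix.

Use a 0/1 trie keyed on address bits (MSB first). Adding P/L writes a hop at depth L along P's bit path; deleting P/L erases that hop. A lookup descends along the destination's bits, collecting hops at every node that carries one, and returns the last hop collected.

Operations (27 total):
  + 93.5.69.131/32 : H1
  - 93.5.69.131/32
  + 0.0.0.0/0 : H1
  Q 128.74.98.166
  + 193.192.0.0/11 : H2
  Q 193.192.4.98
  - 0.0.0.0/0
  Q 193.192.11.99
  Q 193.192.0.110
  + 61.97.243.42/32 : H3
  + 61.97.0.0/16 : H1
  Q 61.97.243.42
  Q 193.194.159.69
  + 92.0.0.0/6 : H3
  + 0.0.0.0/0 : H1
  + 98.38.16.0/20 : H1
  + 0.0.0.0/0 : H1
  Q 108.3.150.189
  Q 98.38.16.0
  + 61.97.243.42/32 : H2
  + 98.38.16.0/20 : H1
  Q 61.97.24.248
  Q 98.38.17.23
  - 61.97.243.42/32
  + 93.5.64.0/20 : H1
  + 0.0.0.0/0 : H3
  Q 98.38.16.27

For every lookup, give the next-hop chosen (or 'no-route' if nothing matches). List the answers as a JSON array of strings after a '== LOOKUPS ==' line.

Apply in order:
  add 93.5.69.131/32 -> H1 at depth 32
  - 93.5.69.131/32 clear@32
  add 0.0.0.0/0 -> H1 at depth 0
  lookup 128.74.98.166: bits ε walk d0:H1 -> H1
  add 193.192.0.0/11 -> H2 at depth 11
  lookup 193.192.4.98: bits 11000001110 walk d0:H1→d1:-→d2:-→d3:-→d4:-→d5:-→d6:-→d7:-→d8:-→d9:-→d10:-→d11:H2 -> H2
  - 0.0.0.0/0 clear@0
  lookup 193.192.11.99: bits 11000001110 walk d0:-→d1:-→d2:-→d3:-→d4:-→d5:-→d6:-→d7:-→d8:-→d9:-→d10:-→d11:H2 -> H2
  lookup 193.192.0.110: bits 11000001110 walk d0:-→d1:-→d2:-→d3:-→d4:-→d5:-→d6:-→d7:-→d8:-→d9:-→d10:-→d11:H2 -> H2
  add 61.97.243.42/32 -> H3 at depth 32
  add 61.97.0.0/16 -> H1 at depth 16
  lookup 61.97.243.42: bits 00111101011000011111001100101010 walk d0:-→d1:-→d2:-→d3:-→d4:-→d5:-→d6:-→d7:-→d8:-→d9:-→d10:-→d11:-→d12:-→d13:-→d14:-→d15:-→d16:H1→d17:-→d18:-→d19:-→d20:-→d21:-→d22:-→d23:-→d24:-→d25:-→d26:-→d27:-→d28:-→d29:-→d30:-→d31:-→d32:H3 -> H3
  lookup 193.194.159.69: bits 11000001110 walk d0:-→d1:-→d2:-→d3:-→d4:-→d5:-→d6:-→d7:-→d8:-→d9:-→d10:-→d11:H2 -> H2
  add 92.0.0.0/6 -> H3 at depth 6
  add 0.0.0.0/0 -> H1 at depth 0
  add 98.38.16.0/20 -> H1 at depth 20
  add 0.0.0.0/0 -> H1 at depth 0
  lookup 108.3.150.189: bits 0110 walk d0:H1→d1:-→d2:-→d3:-→d4:- -> H1
  lookup 98.38.16.0: bits 01100010001001100001 walk d0:H1→d1:-→d2:-→d3:-→d4:-→d5:-→d6:-→d7:-→d8:-→d9:-→d10:-→d11:-→d12:-→d13:-→d14:-→d15:-→d16:-→d17:-→d18:-→d19:-→d20:H1 -> H1
  add 61.97.243.42/32 -> H2 at depth 32
  add 98.38.16.0/20 -> H1 at depth 20
  lookup 61.97.24.248: bits 0011110101100001 walk d0:H1→d1:-→d2:-→d3:-→d4:-→d5:-→d6:-→d7:-→d8:-→d9:-→d10:-→d11:-→d12:-→d13:-→d14:-→d15:-→d16:H1 -> H1
  lookup 98.38.17.23: bits 01100010001001100001 walk d0:H1→d1:-→d2:-→d3:-→d4:-→d5:-→d6:-→d7:-→d8:-→d9:-→d10:-→d11:-→d12:-→d13:-→d14:-→d15:-→d16:-→d17:-→d18:-→d19:-→d20:H1 -> H1
  - 61.97.243.42/32 clear@32
  add 93.5.64.0/20 -> H1 at depth 20
  add 0.0.0.0/0 -> H3 at depth 0
  lookup 98.38.16.27: bits 01100010001001100001 walk d0:H3→d1:-→d2:-→d3:-→d4:-→d5:-→d6:-→d7:-→d8:-→d9:-→d10:-→d11:-→d12:-→d13:-→d14:-→d15:-→d16:-→d17:-→d18:-→d19:-→d20:H1 -> H1

== LOOKUPS ==
["H1","H2","H2","H2","H3","H2","H1","H1","H1","H1","H1"]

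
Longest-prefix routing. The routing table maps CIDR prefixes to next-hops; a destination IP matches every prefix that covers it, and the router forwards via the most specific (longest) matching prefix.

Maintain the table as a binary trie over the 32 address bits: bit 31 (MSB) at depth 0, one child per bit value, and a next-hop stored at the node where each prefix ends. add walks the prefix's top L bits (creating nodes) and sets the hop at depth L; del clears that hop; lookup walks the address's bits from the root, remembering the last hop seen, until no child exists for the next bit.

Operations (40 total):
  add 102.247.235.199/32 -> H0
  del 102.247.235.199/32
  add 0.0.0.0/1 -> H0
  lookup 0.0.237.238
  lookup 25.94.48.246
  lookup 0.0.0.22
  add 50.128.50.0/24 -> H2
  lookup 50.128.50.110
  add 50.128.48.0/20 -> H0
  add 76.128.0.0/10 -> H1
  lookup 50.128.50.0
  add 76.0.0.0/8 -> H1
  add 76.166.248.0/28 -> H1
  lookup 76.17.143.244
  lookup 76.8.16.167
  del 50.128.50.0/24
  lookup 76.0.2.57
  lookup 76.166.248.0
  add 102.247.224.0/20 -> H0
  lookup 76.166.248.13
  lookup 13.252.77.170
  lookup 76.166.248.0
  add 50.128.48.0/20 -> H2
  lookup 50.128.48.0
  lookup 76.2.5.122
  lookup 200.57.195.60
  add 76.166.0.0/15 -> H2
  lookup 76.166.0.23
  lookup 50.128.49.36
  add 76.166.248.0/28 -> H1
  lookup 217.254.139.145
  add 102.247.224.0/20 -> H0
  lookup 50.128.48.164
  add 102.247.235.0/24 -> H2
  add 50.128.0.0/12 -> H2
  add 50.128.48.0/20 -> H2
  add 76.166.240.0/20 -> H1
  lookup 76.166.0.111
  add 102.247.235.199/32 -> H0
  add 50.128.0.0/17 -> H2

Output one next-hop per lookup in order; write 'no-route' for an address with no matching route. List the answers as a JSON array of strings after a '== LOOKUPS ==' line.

Process each operation:
  + 102.247.235.199/32 (H0) depth=32
  - 102.247.235.199/32 clear@32
  + 0.0.0.0/1 (H0) depth=1
  Q 0.0.237.238: descend 0 ; hops seen [H0] ; pick H0
  Q 25.94.48.246: descend 0 ; hops seen [H0] ; pick H0
  Q 0.0.0.22: descend 0 ; hops seen [H0] ; pick H0
  + 50.128.50.0/24 (H2) depth=24
  Q 50.128.50.110: descend 001100101000000000110010 ; hops seen [H0,H2] ; pick H2
  + 50.128.48.0/20 (H0) depth=20
  + 76.128.0.0/10 (H1) depth=10
  Q 50.128.50.0: descend 001100101000000000110010 ; hops seen [H0,H0,H2] ; pick H2
  + 76.0.0.0/8 (H1) depth=8
  + 76.166.248.0/28 (H1) depth=28
  Q 76.17.143.244: descend 01001100 ; hops seen [H0,H1] ; pick H1
  Q 76.8.16.167: descend 01001100 ; hops seen [H0,H1] ; pick H1
  - 50.128.50.0/24 clear@24
  Q 76.0.2.57: descend 01001100 ; hops seen [H0,H1] ; pick H1
  Q 76.166.248.0: descend 0100110010100110111110000000 ; hops seen [H0,H1,H1,H1] ; pick H1
  + 102.247.224.0/20 (H0) depth=20
  Q 76.166.248.13: descend 0100110010100110111110000000 ; hops seen [H0,H1,H1,H1] ; pick H1
  Q 13.252.77.170: descend 00 ; hops seen [H0] ; pick H0
  Q 76.166.248.0: descend 0100110010100110111110000000 ; hops seen [H0,H1,H1,H1] ; pick H1
  + 50.128.48.0/20 (H2) depth=20
  Q 50.128.48.0: descend 0011001010000000001100 ; hops seen [H0,H2] ; pick H2
  Q 76.2.5.122: descend 01001100 ; hops seen [H0,H1] ; pick H1
  Q 200.57.195.60: descend ε ; hops seen [∅] ; pick no-route
  + 76.166.0.0/15 (H2) depth=15
  Q 76.166.0.23: descend 0100110010100110 ; hops seen [H0,H1,H1,H2] ; pick H2
  Q 50.128.49.36: descend 0011001010000000001100 ; hops seen [H0,H2] ; pick H2
  + 76.166.248.0/28 (H1) depth=28
  Q 217.254.139.145: descend ε ; hops seen [∅] ; pick no-route
  + 102.247.224.0/20 (H0) depth=20
  Q 50.128.48.164: descend 0011001010000000001100 ; hops seen [H0,H2] ; pick H2
  + 102.247.235.0/24 (H2) depth=24
  + 50.128.0.0/12 (H2) depth=12
  + 50.128.48.0/20 (H2) depth=20
  + 76.166.240.0/20 (H1) depth=20
  Q 76.166.0.111: descend 0100110010100110 ; hops seen [H0,H1,H1,H2] ; pick H2
  + 102.247.235.199/32 (H0) depth=32
  + 50.128.0.0/17 (H2) depth=17

== LOOKUPS ==
["H0","H0","H0","H2","H2","H1","H1","H1","H1","H1","H0","H1","H2","H1","no-route","H2","H2","no-route","H2","H2"]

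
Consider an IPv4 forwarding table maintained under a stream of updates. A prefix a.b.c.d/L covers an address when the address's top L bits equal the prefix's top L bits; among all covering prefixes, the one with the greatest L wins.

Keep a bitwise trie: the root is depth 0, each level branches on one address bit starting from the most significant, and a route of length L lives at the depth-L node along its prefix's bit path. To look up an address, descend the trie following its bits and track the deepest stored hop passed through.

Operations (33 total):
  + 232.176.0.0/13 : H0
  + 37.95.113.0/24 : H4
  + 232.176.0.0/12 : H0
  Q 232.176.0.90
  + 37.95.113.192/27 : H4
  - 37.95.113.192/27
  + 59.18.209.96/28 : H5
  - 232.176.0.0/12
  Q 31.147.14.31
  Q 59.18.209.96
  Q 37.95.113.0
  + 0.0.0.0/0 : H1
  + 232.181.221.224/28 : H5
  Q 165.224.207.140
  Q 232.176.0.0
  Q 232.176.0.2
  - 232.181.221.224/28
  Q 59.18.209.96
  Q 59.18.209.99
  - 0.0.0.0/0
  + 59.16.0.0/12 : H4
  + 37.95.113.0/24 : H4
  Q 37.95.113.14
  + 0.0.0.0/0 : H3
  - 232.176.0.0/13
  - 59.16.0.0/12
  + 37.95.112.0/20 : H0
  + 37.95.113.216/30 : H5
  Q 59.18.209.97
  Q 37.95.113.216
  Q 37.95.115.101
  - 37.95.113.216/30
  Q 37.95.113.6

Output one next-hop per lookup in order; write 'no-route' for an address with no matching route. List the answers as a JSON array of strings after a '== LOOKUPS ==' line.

Apply in order:
  + 232.176.0.0/13 (H0) depth=13
  + 37.95.113.0/24 (H4) depth=24
  + 232.176.0.0/12 (H0) depth=12
  ? 232.176.0.90  path d0:-→d1:-→d2:-→d3:-→d4:-→d5:-→d6:-→d7:-→d8:-→d9:-→d10:-→d11:-→d12:H0→d13:H0  best=H0
  + 37.95.113.192/27 (H4) depth=27
  del 37.95.113.192/27 (clear depth 27)
  + 59.18.209.96/28 (H5) depth=28
  del 232.176.0.0/12 (clear depth 12)
  ? 31.147.14.31  path d0:-→d1:-→d2:-  best=no-route
  ? 59.18.209.96  path d0:-→d1:-→d2:-→d3:-→d4:-→d5:-→d6:-→d7:-→d8:-→d9:-→d10:-→d11:-→d12:-→d13:-→d14:-→d15:-→d16:-→d17:-→d18:-→d19:-→d20:-→d21:-→d22:-→d23:-→d24:-→d25:-→d26:-→d27:-→d28:H5  best=H5
  ? 37.95.113.0  path d0:-→d1:-→d2:-→d3:-→d4:-→d5:-→d6:-→d7:-→d8:-→d9:-→d10:-→d11:-→d12:-→d13:-→d14:-→d15:-→d16:-→d17:-→d18:-→d19:-→d20:-→d21:-→d22:-→d23:-→d24:H4  best=H4
  + 0.0.0.0/0 (H1) depth=0
  + 232.181.221.224/28 (H5) depth=28
  ? 165.224.207.140  path d0:H1→d1:-  best=H1
  ? 232.176.0.0  path d0:H1→d1:-→d2:-→d3:-→d4:-→d5:-→d6:-→d7:-→d8:-→d9:-→d10:-→d11:-→d12:-→d13:H0  best=H0
  ? 232.176.0.2  path d0:H1→d1:-→d2:-→d3:-→d4:-→d5:-→d6:-→d7:-→d8:-→d9:-→d10:-→d11:-→d12:-→d13:H0  best=H0
  del 232.181.221.224/28 (clear depth 28)
  ? 59.18.209.96  path d0:H1→d1:-→d2:-→d3:-→d4:-→d5:-→d6:-→d7:-→d8:-→d9:-→d10:-→d11:-→d12:-→d13:-→d14:-→d15:-→d16:-→d17:-→d18:-→d19:-→d20:-→d21:-→d22:-→d23:-→d24:-→d25:-→d26:-→d27:-→d28:H5  best=H5
  ? 59.18.209.99  path d0:H1→d1:-→d2:-→d3:-→d4:-→d5:-→d6:-→d7:-→d8:-→d9:-→d10:-→d11:-→d12:-→d13:-→d14:-→d15:-→d16:-→d17:-→d18:-→d19:-→d20:-→d21:-→d22:-→d23:-→d24:-→d25:-→d26:-→d27:-→d28:H5  best=H5
  del 0.0.0.0/0 (clear depth 0)
  + 59.16.0.0/12 (H4) depth=12
  + 37.95.113.0/24 (H4) depth=24
  ? 37.95.113.14  path d0:-→d1:-→d2:-→d3:-→d4:-→d5:-→d6:-→d7:-→d8:-→d9:-→d10:-→d11:-→d12:-→d13:-→d14:-→d15:-→d16:-→d17:-→d18:-→d19:-→d20:-→d21:-→d22:-→d23:-→d24:H4  best=H4
  + 0.0.0.0/0 (H3) depth=0
  del 232.176.0.0/13 (clear depth 13)
  del 59.16.0.0/12 (clear depth 12)
  + 37.95.112.0/20 (H0) depth=20
  + 37.95.113.216/30 (H5) depth=30
  ? 59.18.209.97  path d0:H3→d1:-→d2:-→d3:-→d4:-→d5:-→d6:-→d7:-→d8:-→d9:-→d10:-→d11:-→d12:-→d13:-→d14:-→d15:-→d16:-→d17:-→d18:-→d19:-→d20:-→d21:-→d22:-→d23:-→d24:-→d25:-→d26:-→d27:-→d28:H5  best=H5
  ? 37.95.113.216  path d0:H3→d1:-→d2:-→d3:-→d4:-→d5:-→d6:-→d7:-→d8:-→d9:-→d10:-→d11:-→d12:-→d13:-→d14:-→d15:-→d16:-→d17:-→d18:-→d19:-→d20:H0→d21:-→d22:-→d23:-→d24:H4→d25:-→d26:-→d27:-→d28:-→d29:-→d30:H5  best=H5
  ? 37.95.115.101  path d0:H3→d1:-→d2:-→d3:-→d4:-→d5:-→d6:-→d7:-→d8:-→d9:-→d10:-→d11:-→d12:-→d13:-→d14:-→d15:-→d16:-→d17:-→d18:-→d19:-→d20:H0→d21:-→d22:-  best=H0
  del 37.95.113.216/30 (clear depth 30)
  ? 37.95.113.6  path d0:H3→d1:-→d2:-→d3:-→d4:-→d5:-→d6:-→d7:-→d8:-→d9:-→d10:-→d11:-→d12:-→d13:-→d14:-→d15:-→d16:-→d17:-→d18:-→d19:-→d20:H0→d21:-→d22:-→d23:-→d24:H4  best=H4

== LOOKUPS ==
["H0","no-route","H5","H4","H1","H0","H0","H5","H5","H4","H5","H5","H0","H4"]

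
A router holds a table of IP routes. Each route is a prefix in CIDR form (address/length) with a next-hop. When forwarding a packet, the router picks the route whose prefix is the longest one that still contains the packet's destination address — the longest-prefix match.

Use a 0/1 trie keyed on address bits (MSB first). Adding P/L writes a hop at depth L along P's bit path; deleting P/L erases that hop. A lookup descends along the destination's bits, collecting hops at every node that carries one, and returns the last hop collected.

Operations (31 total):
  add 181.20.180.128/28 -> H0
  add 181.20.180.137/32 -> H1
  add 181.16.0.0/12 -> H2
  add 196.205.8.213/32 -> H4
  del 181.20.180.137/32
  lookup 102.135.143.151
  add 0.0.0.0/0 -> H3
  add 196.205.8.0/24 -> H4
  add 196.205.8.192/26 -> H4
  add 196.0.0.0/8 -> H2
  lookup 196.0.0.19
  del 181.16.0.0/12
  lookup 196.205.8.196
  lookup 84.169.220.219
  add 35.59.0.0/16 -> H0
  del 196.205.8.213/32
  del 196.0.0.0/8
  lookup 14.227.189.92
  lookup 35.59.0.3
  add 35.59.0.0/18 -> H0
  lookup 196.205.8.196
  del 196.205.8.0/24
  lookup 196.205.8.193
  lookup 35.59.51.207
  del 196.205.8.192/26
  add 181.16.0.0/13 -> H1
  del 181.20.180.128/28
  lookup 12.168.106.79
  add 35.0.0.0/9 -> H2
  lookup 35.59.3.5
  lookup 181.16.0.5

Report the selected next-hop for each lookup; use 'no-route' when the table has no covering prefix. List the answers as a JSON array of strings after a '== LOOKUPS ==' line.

Process each operation:
  add 181.20.180.128/28 -> H0 at depth 28
  add 181.20.180.137/32 -> H1 at depth 32
  add 181.16.0.0/12 -> H2 at depth 12
  add 196.205.8.213/32 -> H4 at depth 32
  - 181.20.180.137/32 clear@32
  Q 102.135.143.151: descend ε ; hops seen [∅] ; pick no-route
  add 0.0.0.0/0 -> H3 at depth 0
  add 196.205.8.0/24 -> H4 at depth 24
  add 196.205.8.192/26 -> H4 at depth 26
  add 196.0.0.0/8 -> H2 at depth 8
  Q 196.0.0.19: descend 11000100 ; hops seen [H3,H2] ; pick H2
  - 181.16.0.0/12 clear@12
  Q 196.205.8.196: descend 110001001100110100001000110 ; hops seen [H3,H2,H4,H4] ; pick H4
  Q 84.169.220.219: descend ε ; hops seen [H3] ; pick H3
  add 35.59.0.0/16 -> H0 at depth 16
  - 196.205.8.213/32 clear@32
  - 196.0.0.0/8 clear@8
  Q 14.227.189.92: descend 00 ; hops seen [H3] ; pick H3
  Q 35.59.0.3: descend 0010001100111011 ; hops seen [H3,H0] ; pick H0
  add 35.59.0.0/18 -> H0 at depth 18
  Q 196.205.8.196: descend 110001001100110100001000110 ; hops seen [H3,H4,H4] ; pick H4
  - 196.205.8.0/24 clear@24
  Q 196.205.8.193: descend 110001001100110100001000110 ; hops seen [H3,H4] ; pick H4
  Q 35.59.51.207: descend 001000110011101100 ; hops seen [H3,H0,H0] ; pick H0
  - 196.205.8.192/26 clear@26
  add 181.16.0.0/13 -> H1 at depth 13
  - 181.20.180.128/28 clear@28
  Q 12.168.106.79: descend 00 ; hops seen [H3] ; pick H3
  add 35.0.0.0/9 -> H2 at depth 9
  Q 35.59.3.5: descend 001000110011101100 ; hops seen [H3,H2,H0,H0] ; pick H0
  Q 181.16.0.5: descend 1011010100010 ; hops seen [H3,H1] ; pick H1

== LOOKUPS ==
["no-route","H2","H4","H3","H3","H0","H4","H4","H0","H3","H0","H1"]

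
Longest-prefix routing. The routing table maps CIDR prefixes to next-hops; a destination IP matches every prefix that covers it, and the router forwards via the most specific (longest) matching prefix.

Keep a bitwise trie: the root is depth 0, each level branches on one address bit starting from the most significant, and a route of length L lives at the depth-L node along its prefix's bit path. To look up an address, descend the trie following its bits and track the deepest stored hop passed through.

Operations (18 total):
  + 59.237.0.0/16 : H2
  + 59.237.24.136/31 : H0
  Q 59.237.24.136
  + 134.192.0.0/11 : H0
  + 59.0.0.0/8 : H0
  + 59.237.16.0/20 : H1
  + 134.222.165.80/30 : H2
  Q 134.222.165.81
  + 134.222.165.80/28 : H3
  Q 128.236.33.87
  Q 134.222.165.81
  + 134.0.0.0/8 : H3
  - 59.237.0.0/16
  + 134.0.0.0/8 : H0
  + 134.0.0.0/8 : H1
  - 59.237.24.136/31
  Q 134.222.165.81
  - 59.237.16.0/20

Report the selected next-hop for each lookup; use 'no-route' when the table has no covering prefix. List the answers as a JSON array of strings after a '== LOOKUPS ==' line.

Trace:
  + 59.237.0.0/16 (H2) depth=16
  + 59.237.24.136/31 (H0) depth=31
  Q 59.237.24.136: descend 0011101111101101000110001000100 ; hops seen [H2,H0] ; pick H0
  + 134.192.0.0/11 (H0) depth=11
  + 59.0.0.0/8 (H0) depth=8
  + 59.237.16.0/20 (H1) depth=20
  + 134.222.165.80/30 (H2) depth=30
  Q 134.222.165.81: descend 100001101101111010100101010100 ; hops seen [H0,H2] ; pick H2
  + 134.222.165.80/28 (H3) depth=28
  Q 128.236.33.87: descend 10000 ; hops seen [∅] ; pick no-route
  Q 134.222.165.81: descend 100001101101111010100101010100 ; hops seen [H0,H3,H2] ; pick H2
  + 134.0.0.0/8 (H3) depth=8
  - 59.237.0.0/16 clear@16
  + 134.0.0.0/8 (H0) depth=8
  + 134.0.0.0/8 (H1) depth=8
  - 59.237.24.136/31 clear@31
  Q 134.222.165.81: descend 100001101101111010100101010100 ; hops seen [H1,H0,H3,H2] ; pick H2
  - 59.237.16.0/20 clear@20

== LOOKUPS ==
["H0","H2","no-route","H2","H2"]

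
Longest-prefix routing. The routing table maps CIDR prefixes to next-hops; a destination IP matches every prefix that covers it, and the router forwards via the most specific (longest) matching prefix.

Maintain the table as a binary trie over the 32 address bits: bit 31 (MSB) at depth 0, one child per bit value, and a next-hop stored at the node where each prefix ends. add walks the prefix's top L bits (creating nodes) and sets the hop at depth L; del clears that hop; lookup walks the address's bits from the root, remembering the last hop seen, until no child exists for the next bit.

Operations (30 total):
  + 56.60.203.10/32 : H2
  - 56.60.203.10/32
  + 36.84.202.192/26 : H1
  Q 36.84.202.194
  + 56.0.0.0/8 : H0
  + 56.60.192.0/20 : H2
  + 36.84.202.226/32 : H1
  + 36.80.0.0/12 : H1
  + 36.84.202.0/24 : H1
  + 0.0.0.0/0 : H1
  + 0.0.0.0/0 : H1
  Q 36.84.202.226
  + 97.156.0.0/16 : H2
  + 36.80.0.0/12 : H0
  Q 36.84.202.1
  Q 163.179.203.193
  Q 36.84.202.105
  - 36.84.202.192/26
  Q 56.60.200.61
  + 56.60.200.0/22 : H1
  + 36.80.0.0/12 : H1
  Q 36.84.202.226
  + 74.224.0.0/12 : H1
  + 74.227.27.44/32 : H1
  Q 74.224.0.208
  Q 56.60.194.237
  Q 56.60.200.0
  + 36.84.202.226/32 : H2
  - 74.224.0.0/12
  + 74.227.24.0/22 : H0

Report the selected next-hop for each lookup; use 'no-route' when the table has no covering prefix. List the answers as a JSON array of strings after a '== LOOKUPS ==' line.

Process each operation:
  add 56.60.203.10/32 -> H2 at depth 32
  del 56.60.203.10/32 (clear depth 32)
  add 36.84.202.192/26 -> H1 at depth 26
  lookup 36.84.202.194: bits 00100100010101001100101011 walk d0:-→d1:-→d2:-→d3:-→d4:-→d5:-→d6:-→d7:-→d8:-→d9:-→d10:-→d11:-→d12:-→d13:-→d14:-→d15:-→d16:-→d17:-→d18:-→d19:-→d20:-→d21:-→d22:-→d23:-→d24:-→d25:-→d26:H1 -> H1
  add 56.0.0.0/8 -> H0 at depth 8
  add 56.60.192.0/20 -> H2 at depth 20
  add 36.84.202.226/32 -> H1 at depth 32
  add 36.80.0.0/12 -> H1 at depth 12
  add 36.84.202.0/24 -> H1 at depth 24
  add 0.0.0.0/0 -> H1 at depth 0
  add 0.0.0.0/0 -> H1 at depth 0
  lookup 36.84.202.226: bits 00100100010101001100101011100010 walk d0:H1→d1:-→d2:-→d3:-→d4:-→d5:-→d6:-→d7:-→d8:-→d9:-→d10:-→d11:-→d12:H1→d13:-→d14:-→d15:-→d16:-→d17:-→d18:-→d19:-→d20:-→d21:-→d22:-→d23:-→d24:H1→d25:-→d26:H1→d27:-→d28:-→d29:-→d30:-→d31:-→d32:H1 -> H1
  add 97.156.0.0/16 -> H2 at depth 16
  add 36.80.0.0/12 -> H0 at depth 12
  lookup 36.84.202.1: bits 001001000101010011001010 walk d0:H1→d1:-→d2:-→d3:-→d4:-→d5:-→d6:-→d7:-→d8:-→d9:-→d10:-→d11:-→d12:H0→d13:-→d14:-→d15:-→d16:-→d17:-→d18:-→d19:-→d20:-→d21:-→d22:-→d23:-→d24:H1 -> H1
  lookup 163.179.203.193: bits ε walk d0:H1 -> H1
  lookup 36.84.202.105: bits 001001000101010011001010 walk d0:H1→d1:-→d2:-→d3:-→d4:-→d5:-→d6:-→d7:-→d8:-→d9:-→d10:-→d11:-→d12:H0→d13:-→d14:-→d15:-→d16:-→d17:-→d18:-→d19:-→d20:-→d21:-→d22:-→d23:-→d24:H1 -> H1
  del 36.84.202.192/26 (clear depth 26)
  lookup 56.60.200.61: bits 0011100000111100110010 walk d0:H1→d1:-→d2:-→d3:-→d4:-→d5:-→d6:-→d7:-→d8:H0→d9:-→d10:-→d11:-→d12:-→d13:-→d14:-→d15:-→d16:-→d17:-→d18:-→d19:-→d20:H2→d21:-→d22:- -> H2
  add 56.60.200.0/22 -> H1 at depth 22
  add 36.80.0.0/12 -> H1 at depth 12
  lookup 36.84.202.226: bits 00100100010101001100101011100010 walk d0:H1→d1:-→d2:-→d3:-→d4:-→d5:-→d6:-→d7:-→d8:-→d9:-→d10:-→d11:-→d12:H1→d13:-→d14:-→d15:-→d16:-→d17:-→d18:-→d19:-→d20:-→d21:-→d22:-→d23:-→d24:H1→d25:-→d26:-→d27:-→d28:-→d29:-→d30:-→d31:-→d32:H1 -> H1
  add 74.224.0.0/12 -> H1 at depth 12
  add 74.227.27.44/32 -> H1 at depth 32
  lookup 74.224.0.208: bits 01001010111000 walk d0:H1→d1:-→d2:-→d3:-→d4:-→d5:-→d6:-→d7:-→d8:-→d9:-→d10:-→d11:-→d12:H1→d13:-→d14:- -> H1
  lookup 56.60.194.237: bits 00111000001111001100 walk d0:H1→d1:-→d2:-→d3:-→d4:-→d5:-→d6:-→d7:-→d8:H0→d9:-→d10:-→d11:-→d12:-→d13:-→d14:-→d15:-→d16:-→d17:-→d18:-→d19:-→d20:H2 -> H2
  lookup 56.60.200.0: bits 0011100000111100110010 walk d0:H1→d1:-→d2:-→d3:-→d4:-→d5:-→d6:-→d7:-→d8:H0→d9:-→d10:-→d11:-→d12:-→d13:-→d14:-→d15:-→d16:-→d17:-→d18:-→d19:-→d20:H2→d21:-→d22:H1 -> H1
  add 36.84.202.226/32 -> H2 at depth 32
  del 74.224.0.0/12 (clear depth 12)
  add 74.227.24.0/22 -> H0 at depth 22

== LOOKUPS ==
["H1","H1","H1","H1","H1","H2","H1","H1","H2","H1"]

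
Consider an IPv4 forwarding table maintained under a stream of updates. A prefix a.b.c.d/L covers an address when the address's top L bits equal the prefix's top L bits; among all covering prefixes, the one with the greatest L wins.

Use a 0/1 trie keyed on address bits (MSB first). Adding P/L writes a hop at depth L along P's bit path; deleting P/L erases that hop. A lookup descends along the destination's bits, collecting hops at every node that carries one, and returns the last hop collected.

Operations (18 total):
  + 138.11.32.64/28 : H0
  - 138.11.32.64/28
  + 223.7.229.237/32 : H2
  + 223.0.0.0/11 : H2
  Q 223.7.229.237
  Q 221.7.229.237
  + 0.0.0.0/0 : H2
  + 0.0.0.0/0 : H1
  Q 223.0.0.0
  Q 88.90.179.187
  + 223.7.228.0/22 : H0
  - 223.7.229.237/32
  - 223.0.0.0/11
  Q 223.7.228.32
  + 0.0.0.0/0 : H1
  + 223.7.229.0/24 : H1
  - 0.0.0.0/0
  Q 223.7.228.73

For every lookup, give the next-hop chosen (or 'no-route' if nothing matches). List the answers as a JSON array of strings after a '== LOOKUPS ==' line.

Process each operation:
  add 138.11.32.64/28 -> H0 at depth 28
  - 138.11.32.64/28 clear@28
  add 223.7.229.237/32 -> H2 at depth 32
  add 223.0.0.0/11 -> H2 at depth 11
  ? 223.7.229.237  path d0:-→d1:-→d2:-→d3:-→d4:-→d5:-→d6:-→d7:-→d8:-→d9:-→d10:-→d11:H2→d12:-→d13:-→d14:-→d15:-→d16:-→d17:-→d18:-→d19:-→d20:-→d21:-→d22:-→d23:-→d24:-→d25:-→d26:-→d27:-→d28:-→d29:-→d30:-→d31:-→d32:H2  best=H2
  ? 221.7.229.237  path d0:-→d1:-→d2:-→d3:-→d4:-→d5:-→d6:-  best=no-route
  add 0.0.0.0/0 -> H2 at depth 0
  add 0.0.0.0/0 -> H1 at depth 0
  ? 223.0.0.0  path d0:H1→d1:-→d2:-→d3:-→d4:-→d5:-→d6:-→d7:-→d8:-→d9:-→d10:-→d11:H2→d12:-→d13:-  best=H2
  ? 88.90.179.187  path d0:H1  best=H1
  add 223.7.228.0/22 -> H0 at depth 22
  - 223.7.229.237/32 clear@32
  - 223.0.0.0/11 clear@11
  ? 223.7.228.32  path d0:H1→d1:-→d2:-→d3:-→d4:-→d5:-→d6:-→d7:-→d8:-→d9:-→d10:-→d11:-→d12:-→d13:-→d14:-→d15:-→d16:-→d17:-→d18:-→d19:-→d20:-→d21:-→d22:H0→d23:-  best=H0
  add 0.0.0.0/0 -> H1 at depth 0
  add 223.7.229.0/24 -> H1 at depth 24
  - 0.0.0.0/0 clear@0
  ? 223.7.228.73  path d0:-→d1:-→d2:-→d3:-→d4:-→d5:-→d6:-→d7:-→d8:-→d9:-→d10:-→d11:-→d12:-→d13:-→d14:-→d15:-→d16:-→d17:-→d18:-→d19:-→d20:-→d21:-→d22:H0→d23:-  best=H0

== LOOKUPS ==
["H2","no-route","H2","H1","H0","H0"]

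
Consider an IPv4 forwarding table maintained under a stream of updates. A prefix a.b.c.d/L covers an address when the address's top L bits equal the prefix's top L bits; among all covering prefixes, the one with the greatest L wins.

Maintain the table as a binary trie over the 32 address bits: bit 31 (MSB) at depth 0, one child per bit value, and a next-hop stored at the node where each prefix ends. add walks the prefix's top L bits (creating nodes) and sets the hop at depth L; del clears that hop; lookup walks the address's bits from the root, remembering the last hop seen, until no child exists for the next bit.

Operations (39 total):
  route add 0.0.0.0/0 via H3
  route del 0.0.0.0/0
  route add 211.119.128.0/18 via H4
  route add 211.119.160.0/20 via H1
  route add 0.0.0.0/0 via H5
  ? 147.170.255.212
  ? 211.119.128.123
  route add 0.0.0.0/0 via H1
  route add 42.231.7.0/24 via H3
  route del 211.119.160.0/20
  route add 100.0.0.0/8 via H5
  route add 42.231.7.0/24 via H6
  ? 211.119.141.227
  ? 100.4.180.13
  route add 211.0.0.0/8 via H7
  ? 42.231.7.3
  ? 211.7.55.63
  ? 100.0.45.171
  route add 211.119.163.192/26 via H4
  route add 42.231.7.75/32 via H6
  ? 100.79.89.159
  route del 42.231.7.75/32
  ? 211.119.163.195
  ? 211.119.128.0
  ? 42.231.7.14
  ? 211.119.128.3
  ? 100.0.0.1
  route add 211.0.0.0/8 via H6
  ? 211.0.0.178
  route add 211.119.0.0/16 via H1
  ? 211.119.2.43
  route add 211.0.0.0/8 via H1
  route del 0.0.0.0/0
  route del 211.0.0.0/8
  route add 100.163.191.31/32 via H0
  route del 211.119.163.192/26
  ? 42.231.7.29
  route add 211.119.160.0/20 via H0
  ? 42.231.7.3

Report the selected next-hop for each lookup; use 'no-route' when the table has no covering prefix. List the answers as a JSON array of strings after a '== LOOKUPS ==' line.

Trace:
  + 0.0.0.0/0 (H3) depth=0
  - 0.0.0.0/0 clear@0
  + 211.119.128.0/18 (H4) depth=18
  + 211.119.160.0/20 (H1) depth=20
  + 0.0.0.0/0 (H5) depth=0
  lookup 147.170.255.212: bits 1 walk d0:H5→d1:- -> H5
  lookup 211.119.128.123: bits 110100110111011110 walk d0:H5→d1:-→d2:-→d3:-→d4:-→d5:-→d6:-→d7:-→d8:-→d9:-→d10:-→d11:-→d12:-→d13:-→d14:-→d15:-→d16:-→d17:-→d18:H4 -> H4
  + 0.0.0.0/0 (H1) depth=0
  + 42.231.7.0/24 (H3) depth=24
  - 211.119.160.0/20 clear@20
  + 100.0.0.0/8 (H5) depth=8
  + 42.231.7.0/24 (H6) depth=24
  lookup 211.119.141.227: bits 110100110111011110 walk d0:H1→d1:-→d2:-→d3:-→d4:-→d5:-→d6:-→d7:-→d8:-→d9:-→d10:-→d11:-→d12:-→d13:-→d14:-→d15:-→d16:-→d17:-→d18:H4 -> H4
  lookup 100.4.180.13: bits 01100100 walk d0:H1→d1:-→d2:-→d3:-→d4:-→d5:-→d6:-→d7:-→d8:H5 -> H5
  + 211.0.0.0/8 (H7) depth=8
  lookup 42.231.7.3: bits 001010101110011100000111 walk d0:H1→d1:-→d2:-→d3:-→d4:-→d5:-→d6:-→d7:-→d8:-→d9:-→d10:-→d11:-→d12:-→d13:-→d14:-→d15:-→d16:-→d17:-→d18:-→d19:-→d20:-→d21:-→d22:-→d23:-→d24:H6 -> H6
  lookup 211.7.55.63: bits 110100110 walk d0:H1→d1:-→d2:-→d3:-→d4:-→d5:-→d6:-→d7:-→d8:H7→d9:- -> H7
  lookup 100.0.45.171: bits 01100100 walk d0:H1→d1:-→d2:-→d3:-→d4:-→d5:-→d6:-→d7:-→d8:H5 -> H5
  + 211.119.163.192/26 (H4) depth=26
  + 42.231.7.75/32 (H6) depth=32
  lookup 100.79.89.159: bits 01100100 walk d0:H1→d1:-→d2:-→d3:-→d4:-→d5:-→d6:-→d7:-→d8:H5 -> H5
  - 42.231.7.75/32 clear@32
  lookup 211.119.163.195: bits 11010011011101111010001111 walk d0:H1→d1:-→d2:-→d3:-→d4:-→d5:-→d6:-→d7:-→d8:H7→d9:-→d10:-→d11:-→d12:-→d13:-→d14:-→d15:-→d16:-→d17:-→d18:H4→d19:-→d20:-→d21:-→d22:-→d23:-→d24:-→d25:-→d26:H4 -> H4
  lookup 211.119.128.0: bits 110100110111011110 walk d0:H1→d1:-→d2:-→d3:-→d4:-→d5:-→d6:-→d7:-→d8:H7→d9:-→d10:-→d11:-→d12:-→d13:-→d14:-→d15:-→d16:-→d17:-→d18:H4 -> H4
  lookup 42.231.7.14: bits 0010101011100111000001110 walk d0:H1→d1:-→d2:-→d3:-→d4:-→d5:-→d6:-→d7:-→d8:-→d9:-→d10:-→d11:-→d12:-→d13:-→d14:-→d15:-→d16:-→d17:-→d18:-→d19:-→d20:-→d21:-→d22:-→d23:-→d24:H6→d25:- -> H6
  lookup 211.119.128.3: bits 110100110111011110 walk d0:H1→d1:-→d2:-→d3:-→d4:-→d5:-→d6:-→d7:-→d8:H7→d9:-→d10:-→d11:-→d12:-→d13:-→d14:-→d15:-→d16:-→d17:-→d18:H4 -> H4
  lookup 100.0.0.1: bits 01100100 walk d0:H1→d1:-→d2:-→d3:-→d4:-→d5:-→d6:-→d7:-→d8:H5 -> H5
  + 211.0.0.0/8 (H6) depth=8
  lookup 211.0.0.178: bits 110100110 walk d0:H1→d1:-→d2:-→d3:-→d4:-→d5:-→d6:-→d7:-→d8:H6→d9:- -> H6
  + 211.119.0.0/16 (H1) depth=16
  lookup 211.119.2.43: bits 1101001101110111 walk d0:H1→d1:-→d2:-→d3:-→d4:-→d5:-→d6:-→d7:-→d8:H6→d9:-→d10:-→d11:-→d12:-→d13:-→d14:-→d15:-→d16:H1 -> H1
  + 211.0.0.0/8 (H1) depth=8
  - 0.0.0.0/0 clear@0
  - 211.0.0.0/8 clear@8
  + 100.163.191.31/32 (H0) depth=32
  - 211.119.163.192/26 clear@26
  lookup 42.231.7.29: bits 0010101011100111000001110 walk d0:-→d1:-→d2:-→d3:-→d4:-→d5:-→d6:-→d7:-→d8:-→d9:-→d10:-→d11:-→d12:-→d13:-→d14:-→d15:-→d16:-→d17:-→d18:-→d19:-→d20:-→d21:-→d22:-→d23:-→d24:H6→d25:- -> H6
  + 211.119.160.0/20 (H0) depth=20
  lookup 42.231.7.3: bits 0010101011100111000001110 walk d0:-→d1:-→d2:-→d3:-→d4:-→d5:-→d6:-→d7:-→d8:-→d9:-→d10:-→d11:-→d12:-→d13:-→d14:-→d15:-→d16:-→d17:-→d18:-→d19:-→d20:-→d21:-→d22:-→d23:-→d24:H6→d25:- -> H6

== LOOKUPS ==
["H5","H4","H4","H5","H6","H7","H5","H5","H4","H4","H6","H4","H5","H6","H1","H6","H6"]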